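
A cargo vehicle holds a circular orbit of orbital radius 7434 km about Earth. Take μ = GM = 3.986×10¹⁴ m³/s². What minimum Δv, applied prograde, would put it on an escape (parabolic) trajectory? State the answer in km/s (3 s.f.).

r = 7434 km = 7.434×10⁶ m.
Circular speed v_c = √(μ/r) = 7322 m/s.
Escape speed v_esc = √(2μ/r) = √2 × v_c = 10360 m/s.
Δv = v_esc − v_c = 3033 m/s = 3.033 km/s.

Δv ≈ 3.03 km/s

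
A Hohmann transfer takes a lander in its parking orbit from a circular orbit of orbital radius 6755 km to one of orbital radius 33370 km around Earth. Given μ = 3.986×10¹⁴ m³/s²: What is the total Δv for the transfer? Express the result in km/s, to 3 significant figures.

r₁ = 6755 km = 6.755×10⁶ m.
r₂ = 33370 km = 3.337×10⁷ m.
Transfer ellipse a_t = (r₁ + r₂)/2 = 2.006×10⁷ m.
At r₁: circular v_c1 = √(μ/r₁) = 7682 m/s; transfer-perigee v_p = √[μ(2/r₁ − 1/a_t)] = 9907 m/s.
Δv₁ = v_p − v_c1 = 2225 m/s.
At r₂: circular v_c2 = √(μ/r₂) = 3456 m/s; transfer-apogee v_a = √[μ(2/r₂ − 1/a_t)] = 2005 m/s.
Δv₂ = v_c2 − v_a = 1451 m/s.
Total Δv = Δv₁ + Δv₂ = 3676 m/s = 3.676 km/s.

Δv_total ≈ 3.68 km/s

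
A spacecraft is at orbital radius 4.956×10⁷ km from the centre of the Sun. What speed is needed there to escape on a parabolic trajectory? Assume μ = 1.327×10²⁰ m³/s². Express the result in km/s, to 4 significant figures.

v_esc ≈ 73.18 km/s

r = 4.956×10⁷ km = 4.956×10¹⁰ m.
Escape speed v_esc = √(2μ/r) = √(2 × 1.327×10²⁰ / 4.956×10¹⁰) = √(5.355×10⁹) = 73180 m/s.
= 73.18 km/s.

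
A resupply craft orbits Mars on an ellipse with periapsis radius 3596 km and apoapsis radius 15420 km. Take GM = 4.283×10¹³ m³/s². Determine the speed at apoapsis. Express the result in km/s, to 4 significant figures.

v ≈ 1.025 km/s

Semi-major axis a = (r_p + r_a)/2 = 9508.0 km = 9.508×10⁶ m.
Vis-viva: v² = μ(2/r − 1/a) = 4.283×10¹³ × (1.297×10⁻⁷ − 1.052×10⁻⁷) = 1.050×10⁶ m²/s².
v = 1025 m/s = 1.025 km/s.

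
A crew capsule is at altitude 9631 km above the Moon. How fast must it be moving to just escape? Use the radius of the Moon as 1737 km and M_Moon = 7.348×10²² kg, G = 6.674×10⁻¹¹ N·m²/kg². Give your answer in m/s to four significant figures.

v_esc ≈ 928.9 m/s

μ = GM = 6.674×10⁻¹¹ × 7.348×10²² = 4.904×10¹² m³/s².
r = 1737 + 9631 = 11368 km = 1.1368×10⁷ m.
Escape speed v_esc = √(2μ/r) = √(2 × 4.904×10¹² / 1.137×10⁷) = √(8.628×10⁵) = 928.9 m/s.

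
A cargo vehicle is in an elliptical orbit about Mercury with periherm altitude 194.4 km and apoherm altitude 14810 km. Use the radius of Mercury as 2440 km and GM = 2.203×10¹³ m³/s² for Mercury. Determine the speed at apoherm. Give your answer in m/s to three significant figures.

v ≈ 582 m/s

r_p = 2440 + 194.4 = 2634.4 km = 2.6344×10⁶ m.
r_a = 2440 + 14810 = 17250 km = 1.7250×10⁷ m.
Semi-major axis a = (r_p + r_a)/2 = 9942.2 km = 9.942×10⁶ m.
Vis-viva: v² = μ(2/r − 1/a) = 2.203×10¹³ × (1.159×10⁻⁷ − 1.006×10⁻⁷) = 3.384×10⁵ m²/s².
v = 581.7 m/s.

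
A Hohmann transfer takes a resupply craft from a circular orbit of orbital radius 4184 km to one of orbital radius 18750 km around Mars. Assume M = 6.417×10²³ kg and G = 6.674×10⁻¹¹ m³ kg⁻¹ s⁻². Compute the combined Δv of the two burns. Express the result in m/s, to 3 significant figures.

Δv_total ≈ 1490 m/s

μ = GM = 6.674×10⁻¹¹ × 6.417×10²³ = 4.283×10¹³ m³/s².
r₁ = 4184 km = 4.184×10⁶ m.
r₂ = 18750 km = 1.875×10⁷ m.
Transfer ellipse a_t = (r₁ + r₂)/2 = 1.147×10⁷ m.
At r₁: circular v_c1 = √(μ/r₁) = 3199 m/s; transfer-periapsis v_p = √[μ(2/r₁ − 1/a_t)] = 4091 m/s.
Δv₁ = v_p − v_c1 = 891.7 m/s.
At r₂: circular v_c2 = √(μ/r₂) = 1511 m/s; transfer-apoapsis v_a = √[μ(2/r₂ − 1/a_t)] = 912.9 m/s.
Δv₂ = v_c2 − v_a = 598.4 m/s.
Total Δv = Δv₁ + Δv₂ = 1490 m/s.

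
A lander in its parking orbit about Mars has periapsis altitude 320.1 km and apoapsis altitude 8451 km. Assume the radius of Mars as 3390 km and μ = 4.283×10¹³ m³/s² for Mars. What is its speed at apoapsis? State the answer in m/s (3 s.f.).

r_p = 3390 + 320.1 = 3710.1 km = 3.7101×10⁶ m.
r_a = 3390 + 8451 = 11841 km = 1.1841×10⁷ m.
Semi-major axis a = (r_p + r_a)/2 = 7775.6 km = 7.776×10⁶ m.
Vis-viva: v² = μ(2/r − 1/a) = 4.283×10¹³ × (1.689×10⁻⁷ − 1.286×10⁻⁷) = 1.726×10⁶ m²/s².
v = 1314 m/s.

v ≈ 1310 m/s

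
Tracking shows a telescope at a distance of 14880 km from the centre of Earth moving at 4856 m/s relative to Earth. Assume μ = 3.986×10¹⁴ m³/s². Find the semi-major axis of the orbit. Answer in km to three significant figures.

r = 1.488×10⁷ m.
Specific orbital energy ε = v²/2 − μ/r = (4856)²/2 − 3.986×10¹⁴/1.488×10⁷ = -1.500×10⁷ J/kg.
Since ε = −μ/(2a), a = −μ/(2ε) = 1.329×10⁷ m = 13289 km.

a ≈ 13300 km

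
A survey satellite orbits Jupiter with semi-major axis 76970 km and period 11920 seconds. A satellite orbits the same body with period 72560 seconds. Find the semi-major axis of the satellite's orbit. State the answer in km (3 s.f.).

Kepler's third law: a³ ∝ T², so a₂ = a₁ (T₂/T₁)^(2/3).
T₂/T₁ = 6.087, (T₂/T₁)^(2/3) = 3.334.
a₂ = 76970 × 3.334 = 2.566×10⁵ km.

a₂ ≈ 2.57×10⁵ km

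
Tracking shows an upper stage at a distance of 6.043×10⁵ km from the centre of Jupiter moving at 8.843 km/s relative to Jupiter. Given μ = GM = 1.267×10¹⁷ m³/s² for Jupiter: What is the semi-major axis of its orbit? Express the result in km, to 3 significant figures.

a ≈ 3.71×10⁵ km

r = 6.043×10⁸ m.
Vis-viva rearranged: 1/a = 2/r − v²/μ = 3.310×10⁻⁹ − 6.172×10⁻¹⁰ = 2.692×10⁻⁹ m⁻¹.
a = 3.714×10⁸ m = 3.7141×10⁵ km.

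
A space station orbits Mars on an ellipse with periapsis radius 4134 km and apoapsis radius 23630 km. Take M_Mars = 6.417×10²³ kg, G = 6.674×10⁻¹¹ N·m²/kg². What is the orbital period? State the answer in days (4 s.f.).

T ≈ 0.5748 days

μ = GM = 6.674×10⁻¹¹ × 6.417×10²³ = 4.283×10¹³ m³/s².
Semi-major axis a = (r_p + r_a)/2 = (4134.0 + 23630)/2 = 13882 km = 1.388×10⁷ m.
By Kepler's third law T = 2π√(a³/μ) = 2π × 7.903×10³ = 4.966×10⁴ s.
= 0.5748 days.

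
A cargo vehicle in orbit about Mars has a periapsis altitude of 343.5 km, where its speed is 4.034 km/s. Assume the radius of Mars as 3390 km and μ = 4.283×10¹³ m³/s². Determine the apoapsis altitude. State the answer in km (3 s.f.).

r_p = 3390 + 343.5 = 3733.5 km = 3.734×10⁶ m.
Specific energy ε = v²/2 − μ/r = -3.335×10⁶ J/kg, so a = −μ/(2ε) = 6.421×10⁶ m.
The apsides satisfy r_p + r_a = 2a, so the apoapsis radius is 2a − r_p = 9.108×10⁶ m = 9108.2 km.
Apoapsis altitude = 9108.2 − 3390 = 5718.2 km.

apoapsis altitude ≈ 5720 km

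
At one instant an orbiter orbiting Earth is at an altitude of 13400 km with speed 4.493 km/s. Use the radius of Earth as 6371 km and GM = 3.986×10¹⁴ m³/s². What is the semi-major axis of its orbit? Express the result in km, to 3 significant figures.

r = 6371 + 13400 = 19771 km = 1.977×10⁷ m.
Vis-viva rearranged: 1/a = 2/r − v²/μ = 1.012×10⁻⁷ − 5.064×10⁻⁸ = 5.051×10⁻⁸ m⁻¹.
a = 1.980×10⁷ m = 19797 km.

a ≈ 19800 km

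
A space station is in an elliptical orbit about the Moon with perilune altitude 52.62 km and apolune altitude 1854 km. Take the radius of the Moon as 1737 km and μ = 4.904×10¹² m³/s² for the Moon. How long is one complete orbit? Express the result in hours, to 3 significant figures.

r_p = 1737 + 52.62 = 1789.6 km = 1.7896×10⁶ m.
r_a = 1737 + 1854 = 3591.0 km = 3.5910×10⁶ m.
Semi-major axis a = (r_p + r_a)/2 = (1789.6 + 3591.0)/2 = 2690.3 km = 2.690×10⁶ m.
By Kepler's third law T = 2π√(a³/μ) = 2π × 1.993×10³ = 1.252×10⁴ s.
= 3.478 hours.

T ≈ 3.48 hours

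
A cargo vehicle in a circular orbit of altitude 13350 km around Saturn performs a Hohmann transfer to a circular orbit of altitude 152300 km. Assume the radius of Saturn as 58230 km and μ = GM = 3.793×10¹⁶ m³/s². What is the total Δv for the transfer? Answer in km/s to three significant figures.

Δv_total ≈ 8.96 km/s

r₁ = 58230 + 13350 = 71580 km = 7.1580×10⁷ m.
r₂ = 58230 + 152300 = 210530 km = 2.1053×10⁸ m.
Transfer ellipse a_t = (r₁ + r₂)/2 = 1.411×10⁸ m.
At r₁: circular v_c1 = √(μ/r₁) = 23020 m/s; transfer-perikrone v_p = √[μ(2/r₁ − 1/a_t)] = 28120 m/s.
Δv₁ = v_p − v_c1 = 5103 m/s.
At r₂: circular v_c2 = √(μ/r₂) = 13420 m/s; transfer-apokrone v_a = √[μ(2/r₂ − 1/a_t)] = 9562 m/s.
Δv₂ = v_c2 − v_a = 3861 m/s.
Total Δv = Δv₁ + Δv₂ = 8964 m/s = 8.964 km/s.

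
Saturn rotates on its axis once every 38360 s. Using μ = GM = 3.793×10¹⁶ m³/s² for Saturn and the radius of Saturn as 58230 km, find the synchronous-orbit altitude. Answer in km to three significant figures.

A synchronous orbit has period T, so by Kepler's third law a = (μT²/4π²)^(1/3).
μT²/4π² = 3.793×10¹⁶ × (3.836×10⁴)² / 39.48 = 1.414×10²⁴ m³.
a = 1.122×10⁸ m = 1.1223×10⁵ km.
Altitude h = a − R = 1.1223×10⁵ − 58230 = 54005 km.

h_sync ≈ 54000 km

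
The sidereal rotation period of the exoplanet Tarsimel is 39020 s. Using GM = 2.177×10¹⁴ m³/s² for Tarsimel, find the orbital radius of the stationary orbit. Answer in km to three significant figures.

A synchronous orbit has period T, so by Kepler's third law a = (μT²/4π²)^(1/3).
μT²/4π² = 2.177×10¹⁴ × (3.902×10⁴)² / 39.48 = 8.396×10²¹ m³.
a = 2.032×10⁷ m = 20325 km.

r_sync ≈ 20300 km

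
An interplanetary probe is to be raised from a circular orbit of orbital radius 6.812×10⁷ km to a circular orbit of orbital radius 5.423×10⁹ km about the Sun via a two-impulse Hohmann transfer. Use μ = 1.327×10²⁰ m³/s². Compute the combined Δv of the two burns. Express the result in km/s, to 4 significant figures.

r₁ = 6.812×10⁷ km = 6.812×10¹⁰ m.
r₂ = 5.423×10⁹ km = 5.423×10¹² m.
Transfer ellipse a_t = (r₁ + r₂)/2 = 2.746×10¹² m.
At r₁: circular v_c1 = √(μ/r₁) = 44140 m/s; transfer-perihelion v_p = √[μ(2/r₁ − 1/a_t)] = 62030 m/s.
Δv₁ = v_p − v_c1 = 17890 m/s.
At r₂: circular v_c2 = √(μ/r₂) = 4947 m/s; transfer-aphelion v_a = √[μ(2/r₂ − 1/a_t)] = 779.2 m/s.
Δv₂ = v_c2 − v_a = 4168 m/s.
Total Δv = Δv₁ + Δv₂ = 22060 m/s = 22.06 km/s.

Δv_total ≈ 22.06 km/s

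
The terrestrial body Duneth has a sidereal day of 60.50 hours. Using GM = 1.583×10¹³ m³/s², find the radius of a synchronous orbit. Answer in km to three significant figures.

T = 60.50 hours = 2.178×10⁵ s.
A synchronous orbit has period T, so by Kepler's third law a = (μT²/4π²)^(1/3).
μT²/4π² = 1.583×10¹³ × (2.178×10⁵)² / 39.48 = 1.902×10²² m³.
a = 2.669×10⁷ m = 26694 km.

r_sync ≈ 26700 km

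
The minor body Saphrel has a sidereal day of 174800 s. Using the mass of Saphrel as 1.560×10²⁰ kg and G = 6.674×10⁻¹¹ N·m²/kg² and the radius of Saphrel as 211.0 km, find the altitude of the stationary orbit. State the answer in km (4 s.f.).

h_sync ≈ 1794 km

μ = GM = 6.674×10⁻¹¹ × 1.560×10²⁰ = 1.041×10¹⁰ m³/s².
A synchronous orbit has period T, so by Kepler's third law a = (μT²/4π²)^(1/3).
μT²/4π² = 1.041×10¹⁰ × (1.748×10⁵)² / 39.48 = 8.058×10¹⁸ m³.
a = 2.005×10⁶ m = 2004.8 km.
Altitude h = a − R = 2004.8 − 211.0 = 1793.8 km.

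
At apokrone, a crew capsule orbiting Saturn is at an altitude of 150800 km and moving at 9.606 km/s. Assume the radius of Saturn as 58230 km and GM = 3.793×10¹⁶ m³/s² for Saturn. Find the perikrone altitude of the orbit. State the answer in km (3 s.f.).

perikrone altitude ≈ 13000 km

r_a = 58230 + 150800 = 2.0903×10⁵ km = 2.090×10⁸ m.
Specific energy ε = v²/2 − μ/r = -1.353×10⁸ J/kg, so a = −μ/(2ε) = 1.401×10⁸ m.
The apsides satisfy r_p + r_a = 2a, so the perikrone radius is 2a − r_a = 7.127×10⁷ m = 71269 km.
Perikrone altitude = 71269 − 58230 = 13039 km.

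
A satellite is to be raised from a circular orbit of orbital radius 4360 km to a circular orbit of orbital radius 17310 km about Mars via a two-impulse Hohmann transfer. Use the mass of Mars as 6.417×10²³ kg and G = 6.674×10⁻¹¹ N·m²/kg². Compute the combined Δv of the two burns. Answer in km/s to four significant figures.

Δv_total ≈ 1.402 km/s

μ = GM = 6.674×10⁻¹¹ × 6.417×10²³ = 4.283×10¹³ m³/s².
r₁ = 4360 km = 4.360×10⁶ m.
r₂ = 17310 km = 1.731×10⁷ m.
Transfer ellipse a_t = (r₁ + r₂)/2 = 1.084×10⁷ m.
At r₁: circular v_c1 = √(μ/r₁) = 3134 m/s; transfer-periapsis v_p = √[μ(2/r₁ − 1/a_t)] = 3961 m/s.
Δv₁ = v_p − v_c1 = 827.3 m/s.
At r₂: circular v_c2 = √(μ/r₂) = 1573 m/s; transfer-apoapsis v_a = √[μ(2/r₂ − 1/a_t)] = 997.8 m/s.
Δv₂ = v_c2 − v_a = 575.1 m/s.
Total Δv = Δv₁ + Δv₂ = 1402 m/s = 1.402 km/s.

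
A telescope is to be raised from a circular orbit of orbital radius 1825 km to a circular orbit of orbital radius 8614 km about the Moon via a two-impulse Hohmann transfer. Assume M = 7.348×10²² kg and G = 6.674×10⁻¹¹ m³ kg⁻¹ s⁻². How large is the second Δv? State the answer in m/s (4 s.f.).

Δv ≈ 308.4 m/s

μ = GM = 6.674×10⁻¹¹ × 7.348×10²² = 4.904×10¹² m³/s².
r₁ = 1825 km = 1.825×10⁶ m.
r₂ = 8614 km = 8.614×10⁶ m.
Transfer ellipse a_t = (r₁ + r₂)/2 = 5.220×10⁶ m.
At r₁: circular v_c1 = √(μ/r₁) = 1639 m/s; transfer-perilune v_p = √[μ(2/r₁ − 1/a_t)] = 2106 m/s.
At r₂: circular v_c2 = √(μ/r₂) = 754.5 m/s; transfer-apolune v_a = √[μ(2/r₂ − 1/a_t)] = 446.2 m/s.
Δv₂ = v_c2 − v_a = 308.4 m/s.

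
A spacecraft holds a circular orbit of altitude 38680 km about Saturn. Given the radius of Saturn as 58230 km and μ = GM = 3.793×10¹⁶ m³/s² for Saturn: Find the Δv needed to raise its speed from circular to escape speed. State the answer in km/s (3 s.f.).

r = 58230 + 38680 = 96910 km = 9.6910×10⁷ m.
Circular speed v_c = √(μ/r) = 19780 m/s.
Escape speed v_esc = √(2μ/r) = √2 × v_c = 27980 m/s.
Δv = v_esc − v_c = 8195 m/s = 8.195 km/s.

Δv ≈ 8.19 km/s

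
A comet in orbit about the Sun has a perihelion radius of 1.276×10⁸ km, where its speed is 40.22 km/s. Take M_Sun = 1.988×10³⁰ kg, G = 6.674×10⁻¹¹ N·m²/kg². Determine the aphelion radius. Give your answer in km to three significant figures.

aphelion radius ≈ 4.47×10⁸ km

μ = GM = 6.674×10⁻¹¹ × 1.988×10³⁰ = 1.327×10²⁰ m³/s².
r_p = 1.276×10¹¹ m.
Specific energy ε = v²/2 − μ/r = -2.310×10⁸ J/kg, so a = −μ/(2ε) = 2.872×10¹¹ m.
The apsides satisfy r_p + r_a = 2a, so the aphelion radius is 2a − r_p = 4.468×10¹¹ m = 4.4682×10⁸ km.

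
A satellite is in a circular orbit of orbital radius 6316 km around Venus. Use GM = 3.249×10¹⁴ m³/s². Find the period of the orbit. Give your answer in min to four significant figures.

T ≈ 92.22 min

r = 6316 km = 6.316×10⁶ m.
Kepler's third law: T = 2π√(r³/μ) = 2π√((6.316×10⁶)³ / 3.249×10¹⁴).
r³/μ = 7.755×10⁵ s², so T = 2π × 8.806×10² = 5.533×10³ s.
Converting: 5.533×10³ s ÷ 60.00 = 92.22 min.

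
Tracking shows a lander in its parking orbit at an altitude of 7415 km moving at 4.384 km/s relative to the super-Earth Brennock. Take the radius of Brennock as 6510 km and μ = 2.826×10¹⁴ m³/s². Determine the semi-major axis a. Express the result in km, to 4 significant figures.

a ≈ 13220 km

r = 6510 + 7415 = 13925 km = 1.392×10⁷ m.
Specific orbital energy ε = v²/2 − μ/r = (4384)²/2 − 2.826×10¹⁴/1.392×10⁷ = -1.068×10⁷ J/kg.
Since ε = −μ/(2a), a = −μ/(2ε) = 1.322×10⁷ m = 13225 km.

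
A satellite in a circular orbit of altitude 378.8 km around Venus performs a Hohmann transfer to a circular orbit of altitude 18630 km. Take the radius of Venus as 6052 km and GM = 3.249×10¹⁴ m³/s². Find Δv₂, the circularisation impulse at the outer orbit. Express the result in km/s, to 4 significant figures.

Δv ≈ 1.295 km/s

r₁ = 6052 + 378.8 = 6430.8 km = 6.4308×10⁶ m.
r₂ = 6052 + 18630 = 24682 km = 2.4682×10⁷ m.
Transfer ellipse a_t = (r₁ + r₂)/2 = 1.556×10⁷ m.
At r₁: circular v_c1 = √(μ/r₁) = 7108 m/s; transfer-periapsis v_p = √[μ(2/r₁ − 1/a_t)] = 8953 m/s.
At r₂: circular v_c2 = √(μ/r₂) = 3628 m/s; transfer-apoapsis v_a = √[μ(2/r₂ − 1/a_t)] = 2333 m/s.
Δv₂ = v_c2 − v_a = 1295 m/s.
= 1.295 km/s.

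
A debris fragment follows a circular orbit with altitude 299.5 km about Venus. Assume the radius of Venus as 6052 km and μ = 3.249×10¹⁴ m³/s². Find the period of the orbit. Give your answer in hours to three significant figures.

r = 6052 + 299.5 = 6351.5 km = 6.3515×10⁶ m.
Kepler's third law: T = 2π√(r³/μ) = 2π√((6.352×10⁶)³ / 3.249×10¹⁴).
r³/μ = 7.886×10⁵ s², so T = 2π × 8.881×10² = 5.580×10³ s.
Converting: 5.580×10³ s ÷ 3600 = 1.550 hours.

T ≈ 1.55 hours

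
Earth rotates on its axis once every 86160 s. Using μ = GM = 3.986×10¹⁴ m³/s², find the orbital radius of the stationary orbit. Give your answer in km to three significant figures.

A synchronous orbit has period T, so by Kepler's third law a = (μT²/4π²)^(1/3).
μT²/4π² = 3.986×10¹⁴ × (8.616×10⁴)² / 39.48 = 7.495×10²² m³.
a = 4.216×10⁷ m = 42163 km.

r_sync ≈ 42200 km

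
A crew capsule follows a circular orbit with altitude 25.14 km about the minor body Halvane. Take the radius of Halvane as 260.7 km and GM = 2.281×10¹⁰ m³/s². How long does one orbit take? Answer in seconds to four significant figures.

T ≈ 6358 seconds

r = 260.7 + 25.14 = 285.84 km = 2.8584×10⁵ m.
Kepler's third law: T = 2π√(r³/μ) = 2π√((2.858×10⁵)³ / 2.281×10¹⁰).
r³/μ = 1.024×10⁶ s², so T = 2π × 1.012×10³ = 6.358×10³ s.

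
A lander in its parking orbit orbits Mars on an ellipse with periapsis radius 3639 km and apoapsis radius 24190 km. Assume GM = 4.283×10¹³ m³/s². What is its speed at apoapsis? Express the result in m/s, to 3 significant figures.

Semi-major axis a = (r_p + r_a)/2 = 13914 km = 1.391×10⁷ m.
Vis-viva: v² = μ(2/r − 1/a) = 4.283×10¹³ × (8.268×10⁻⁸ − 7.187×10⁻⁸) = 4.630×10⁵ m²/s².
v = 680.5 m/s.

v ≈ 680 m/s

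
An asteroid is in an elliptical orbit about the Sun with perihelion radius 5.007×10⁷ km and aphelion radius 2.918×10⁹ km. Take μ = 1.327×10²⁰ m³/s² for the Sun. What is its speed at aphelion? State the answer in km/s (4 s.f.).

Semi-major axis a = (r_p + r_a)/2 = 1.4840×10⁹ km = 1.484×10¹² m.
Vis-viva: v² = μ(2/r − 1/a) = 1.327×10²⁰ × (6.854×10⁻¹³ − 6.738×10⁻¹³) = 1.534×10⁶ m²/s².
v = 1239 m/s = 1.239 km/s.

v ≈ 1.239 km/s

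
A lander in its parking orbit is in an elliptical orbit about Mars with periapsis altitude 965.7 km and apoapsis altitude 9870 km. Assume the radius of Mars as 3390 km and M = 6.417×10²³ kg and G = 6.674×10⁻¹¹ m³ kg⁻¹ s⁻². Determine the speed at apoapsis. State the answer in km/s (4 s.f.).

μ = GM = 6.674×10⁻¹¹ × 6.417×10²³ = 4.283×10¹³ m³/s².
r_p = 3390 + 965.7 = 4355.7 km = 4.3557×10⁶ m.
r_a = 3390 + 9870 = 13260 km = 1.3260×10⁷ m.
Semi-major axis a = (r_p + r_a)/2 = 8807.9 km = 8.808×10⁶ m.
Vis-viva: v² = μ(2/r − 1/a) = 4.283×10¹³ × (1.508×10⁻⁷ − 1.135×10⁻⁷) = 1.597×10⁶ m²/s².
v = 1264 m/s = 1.264 km/s.

v ≈ 1.264 km/s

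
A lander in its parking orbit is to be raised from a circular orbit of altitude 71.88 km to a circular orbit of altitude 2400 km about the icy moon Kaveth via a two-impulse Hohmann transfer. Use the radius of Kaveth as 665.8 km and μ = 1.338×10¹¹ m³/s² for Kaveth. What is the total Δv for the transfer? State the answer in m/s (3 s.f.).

r₁ = 665.8 + 71.88 = 737.68 km = 7.3768×10⁵ m.
r₂ = 665.8 + 2400 = 3065.8 km = 3.0658×10⁶ m.
Transfer ellipse a_t = (r₁ + r₂)/2 = 1.902×10⁶ m.
At r₁: circular v_c1 = √(μ/r₁) = 425.9 m/s; transfer-periapsis v_p = √[μ(2/r₁ − 1/a_t)] = 540.7 m/s.
Δv₁ = v_p − v_c1 = 114.9 m/s.
At r₂: circular v_c2 = √(μ/r₂) = 208.9 m/s; transfer-apoapsis v_a = √[μ(2/r₂ − 1/a_t)] = 130.1 m/s.
Δv₂ = v_c2 − v_a = 78.80 m/s.
Total Δv = Δv₁ + Δv₂ = 193.7 m/s.

Δv_total ≈ 194 m/s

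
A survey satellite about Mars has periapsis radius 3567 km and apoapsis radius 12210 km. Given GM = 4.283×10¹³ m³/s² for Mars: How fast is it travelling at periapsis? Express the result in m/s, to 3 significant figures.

v ≈ 4310 m/s

Semi-major axis a = (r_p + r_a)/2 = 7888.5 km = 7.888×10⁶ m.
Vis-viva: v² = μ(2/r − 1/a) = 4.283×10¹³ × (5.607×10⁻⁷ − 1.268×10⁻⁷) = 1.859×10⁷ m²/s².
v = 4311 m/s.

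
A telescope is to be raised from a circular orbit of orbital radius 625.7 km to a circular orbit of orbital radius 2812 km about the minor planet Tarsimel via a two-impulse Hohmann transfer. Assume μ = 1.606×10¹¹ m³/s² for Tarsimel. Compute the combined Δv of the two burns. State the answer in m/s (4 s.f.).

Δv_total ≈ 236.2 m/s

r₁ = 625.7 km = 6.257×10⁵ m.
r₂ = 2812 km = 2.812×10⁶ m.
Transfer ellipse a_t = (r₁ + r₂)/2 = 1.719×10⁶ m.
At r₁: circular v_c1 = √(μ/r₁) = 506.6 m/s; transfer-periapsis v_p = √[μ(2/r₁ − 1/a_t)] = 648.0 m/s.
Δv₁ = v_p − v_c1 = 141.4 m/s.
At r₂: circular v_c2 = √(μ/r₂) = 239.0 m/s; transfer-apoapsis v_a = √[μ(2/r₂ − 1/a_t)] = 144.2 m/s.
Δv₂ = v_c2 − v_a = 94.79 m/s.
Total Δv = Δv₁ + Δv₂ = 236.2 m/s.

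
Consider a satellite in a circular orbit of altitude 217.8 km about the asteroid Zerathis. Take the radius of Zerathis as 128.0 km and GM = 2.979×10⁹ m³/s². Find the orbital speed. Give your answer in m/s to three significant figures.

v ≈ 92.8 m/s

r = 128.0 + 217.8 = 345.80 km = 3.4580×10⁵ m.
For a circular orbit v = √(μ/r) = √(2.979×10⁹ / 3.458×10⁵) = √(8.615×10³) = 92.82 m/s.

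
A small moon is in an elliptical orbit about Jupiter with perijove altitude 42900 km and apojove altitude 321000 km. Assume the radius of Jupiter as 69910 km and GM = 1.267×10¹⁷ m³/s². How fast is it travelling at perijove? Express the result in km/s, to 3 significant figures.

v ≈ 41.8 km/s

r_p = 69910 + 42900 = 112810 km = 1.1281×10⁸ m.
r_a = 69910 + 321000 = 390910 km = 3.9091×10⁸ m.
Semi-major axis a = (r_p + r_a)/2 = 2.5186×10⁵ km = 2.519×10⁸ m.
Vis-viva: v² = μ(2/r − 1/a) = 1.267×10¹⁷ × (1.773×10⁻⁸ − 3.970×10⁻⁹) = 1.743×10⁹ m²/s².
v = 41750 m/s = 41.75 km/s.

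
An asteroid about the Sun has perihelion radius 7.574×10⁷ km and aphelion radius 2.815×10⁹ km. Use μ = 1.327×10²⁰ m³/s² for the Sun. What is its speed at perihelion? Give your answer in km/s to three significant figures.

Semi-major axis a = (r_p + r_a)/2 = 1.4454×10⁹ km = 1.445×10¹² m.
Vis-viva: v² = μ(2/r − 1/a) = 1.327×10²⁰ × (2.641×10⁻¹¹ − 6.919×10⁻¹³) = 3.412×10⁹ m²/s².
v = 58410 m/s = 58.41 km/s.

v ≈ 58.4 km/s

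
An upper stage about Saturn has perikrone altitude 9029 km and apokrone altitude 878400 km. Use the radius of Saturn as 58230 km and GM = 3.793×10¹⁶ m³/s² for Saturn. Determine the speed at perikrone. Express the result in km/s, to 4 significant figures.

v ≈ 32.44 km/s

r_p = 58230 + 9029 = 67259 km = 6.7259×10⁷ m.
r_a = 58230 + 878400 = 936630 km = 9.3663×10⁸ m.
Semi-major axis a = (r_p + r_a)/2 = 5.0194×10⁵ km = 5.019×10⁸ m.
Vis-viva: v² = μ(2/r − 1/a) = 3.793×10¹⁶ × (2.974×10⁻⁸ − 1.992×10⁻⁹) = 1.052×10⁹ m²/s².
v = 32440 m/s = 32.44 km/s.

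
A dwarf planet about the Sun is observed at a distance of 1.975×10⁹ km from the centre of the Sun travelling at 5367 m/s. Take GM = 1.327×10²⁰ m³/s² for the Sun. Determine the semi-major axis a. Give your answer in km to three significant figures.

r = 1.975×10¹² m.
Specific orbital energy ε = v²/2 − μ/r = (5367)²/2 − 1.327×10²⁰/1.975×10¹² = -5.279×10⁷ J/kg.
Since ε = −μ/(2a), a = −μ/(2ε) = 1.257×10¹² m = 1.2569×10⁹ km.

a ≈ 1.26×10⁹ km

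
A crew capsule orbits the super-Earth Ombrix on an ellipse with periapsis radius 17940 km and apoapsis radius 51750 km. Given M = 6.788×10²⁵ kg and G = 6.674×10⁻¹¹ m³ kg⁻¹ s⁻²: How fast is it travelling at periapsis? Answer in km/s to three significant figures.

v ≈ 19.4 km/s

μ = GM = 6.674×10⁻¹¹ × 6.788×10²⁵ = 4.530×10¹⁵ m³/s².
Semi-major axis a = (r_p + r_a)/2 = 34845 km = 3.484×10⁷ m.
Vis-viva: v² = μ(2/r − 1/a) = 4.530×10¹⁵ × (1.115×10⁻⁷ − 2.870×10⁻⁸) = 3.750×10⁸ m²/s².
v = 19370 m/s = 19.37 km/s.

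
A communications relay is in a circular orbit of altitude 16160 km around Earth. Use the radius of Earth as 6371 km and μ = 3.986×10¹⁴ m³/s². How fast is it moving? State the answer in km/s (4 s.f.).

v ≈ 4.206 km/s

r = 6371 + 16160 = 22531 km = 2.2531×10⁷ m.
For a circular orbit v = √(μ/r) = √(3.986×10¹⁴ / 2.253×10⁷) = √(1.769×10⁷) = 4206 m/s.
That is 4.206 km/s.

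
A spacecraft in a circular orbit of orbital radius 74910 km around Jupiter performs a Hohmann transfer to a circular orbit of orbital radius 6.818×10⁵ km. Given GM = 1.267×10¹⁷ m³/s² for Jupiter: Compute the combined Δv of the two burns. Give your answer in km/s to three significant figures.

Δv_total ≈ 21.6 km/s

r₁ = 74910 km = 7.491×10⁷ m.
r₂ = 6.818×10⁵ km = 6.818×10⁸ m.
Transfer ellipse a_t = (r₁ + r₂)/2 = 3.784×10⁸ m.
At r₁: circular v_c1 = √(μ/r₁) = 41130 m/s; transfer-perijove v_p = √[μ(2/r₁ − 1/a_t)] = 55210 m/s.
Δv₁ = v_p − v_c1 = 14080 m/s.
At r₂: circular v_c2 = √(μ/r₂) = 13630 m/s; transfer-apojove v_a = √[μ(2/r₂ − 1/a_t)] = 6066 m/s.
Δv₂ = v_c2 − v_a = 7566 m/s.
Total Δv = Δv₁ + Δv₂ = 21650 m/s = 21.65 km/s.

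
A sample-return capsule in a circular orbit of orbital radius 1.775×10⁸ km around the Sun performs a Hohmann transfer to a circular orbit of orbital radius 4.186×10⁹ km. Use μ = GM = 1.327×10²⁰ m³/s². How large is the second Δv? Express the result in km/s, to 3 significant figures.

Δv ≈ 4.02 km/s

r₁ = 1.775×10⁸ km = 1.775×10¹¹ m.
r₂ = 4.186×10⁹ km = 4.186×10¹² m.
Transfer ellipse a_t = (r₁ + r₂)/2 = 2.182×10¹² m.
At r₁: circular v_c1 = √(μ/r₁) = 27340 m/s; transfer-perihelion v_p = √[μ(2/r₁ − 1/a_t)] = 37870 m/s.
At r₂: circular v_c2 = √(μ/r₂) = 5630 m/s; transfer-aphelion v_a = √[μ(2/r₂ − 1/a_t)] = 1606 m/s.
Δv₂ = v_c2 − v_a = 4024 m/s.
= 4.024 km/s.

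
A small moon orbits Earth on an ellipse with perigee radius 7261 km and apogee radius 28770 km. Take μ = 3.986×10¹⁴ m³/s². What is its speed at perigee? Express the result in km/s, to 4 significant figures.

Semi-major axis a = (r_p + r_a)/2 = 18016 km = 1.802×10⁷ m.
Vis-viva: v² = μ(2/r − 1/a) = 3.986×10¹⁴ × (2.754×10⁻⁷ − 5.551×10⁻⁸) = 8.767×10⁷ m²/s².
v = 9363 m/s = 9.363 km/s.

v ≈ 9.363 km/s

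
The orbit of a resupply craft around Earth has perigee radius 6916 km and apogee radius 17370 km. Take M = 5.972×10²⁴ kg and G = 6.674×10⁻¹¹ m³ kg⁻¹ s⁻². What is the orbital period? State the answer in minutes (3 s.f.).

μ = GM = 6.674×10⁻¹¹ × 5.972×10²⁴ = 3.986×10¹⁴ m³/s².
Semi-major axis a = (r_p + r_a)/2 = (6916.0 + 17370)/2 = 12143 km = 1.214×10⁷ m.
By Kepler's third law T = 2π√(a³/μ) = 2π × 2.120×10³ = 1.332×10⁴ s.
= 222.0 minutes.

T ≈ 222 minutes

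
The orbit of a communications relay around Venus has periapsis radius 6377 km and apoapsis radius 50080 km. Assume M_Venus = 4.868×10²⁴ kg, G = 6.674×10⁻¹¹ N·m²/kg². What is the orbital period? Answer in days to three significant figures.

μ = GM = 6.674×10⁻¹¹ × 4.868×10²⁴ = 3.249×10¹⁴ m³/s².
Semi-major axis a = (r_p + r_a)/2 = (6377.0 + 50080)/2 = 28228 km = 2.823×10⁷ m.
By Kepler's third law T = 2π√(a³/μ) = 2π × 8.321×10³ = 5.228×10⁴ s.
= 0.6051 days.

T ≈ 0.605 days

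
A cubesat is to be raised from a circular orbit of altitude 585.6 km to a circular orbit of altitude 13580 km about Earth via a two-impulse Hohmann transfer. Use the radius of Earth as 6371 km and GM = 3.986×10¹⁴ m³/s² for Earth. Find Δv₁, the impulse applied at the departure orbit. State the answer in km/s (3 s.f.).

r₁ = 6371 + 585.6 = 6956.6 km = 6.9566×10⁶ m.
r₂ = 6371 + 13580 = 19951 km = 1.9951×10⁷ m.
Transfer ellipse a_t = (r₁ + r₂)/2 = 1.345×10⁷ m.
At r₁: circular v_c1 = √(μ/r₁) = 7570 m/s; transfer-perigee v_p = √[μ(2/r₁ − 1/a_t)] = 9218 m/s.
Δv₁ = v_p − v_c1 = 1648 m/s.
= 1.648 km/s.

Δv ≈ 1.65 km/s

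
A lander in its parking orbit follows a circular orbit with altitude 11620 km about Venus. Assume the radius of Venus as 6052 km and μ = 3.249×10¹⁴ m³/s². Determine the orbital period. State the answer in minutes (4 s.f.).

T ≈ 431.6 minutes

r = 6052 + 11620 = 17672 km = 1.7672×10⁷ m.
Kepler's third law: T = 2π√(r³/μ) = 2π√((1.767×10⁷)³ / 3.249×10¹⁴).
r³/μ = 1.699×10⁷ s², so T = 2π × 4.121×10³ = 2.590×10⁴ s.
Converting: 2.590×10⁴ s ÷ 60.00 = 431.6 minutes.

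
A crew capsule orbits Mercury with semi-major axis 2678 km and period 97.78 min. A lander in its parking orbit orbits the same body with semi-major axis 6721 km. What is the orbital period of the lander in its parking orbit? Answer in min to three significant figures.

T₂ ≈ 389 min

Kepler's third law: T² ∝ a³, so T₂ = T₁ (a₂/a₁)^(3/2).
a₂/a₁ = 2.510, (a₂/a₁)^(3/2) = 3.976.
T₂ = 97.78 × 3.976 = 388.8 min.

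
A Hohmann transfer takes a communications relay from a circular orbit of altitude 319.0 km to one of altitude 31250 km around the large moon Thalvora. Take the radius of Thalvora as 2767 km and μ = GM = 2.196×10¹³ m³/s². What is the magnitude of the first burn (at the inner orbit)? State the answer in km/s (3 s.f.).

Δv ≈ 0.945 km/s

r₁ = 2767 + 319.0 = 3086.0 km = 3.0860×10⁶ m.
r₂ = 2767 + 31250 = 34017 km = 3.4017×10⁷ m.
Transfer ellipse a_t = (r₁ + r₂)/2 = 1.855×10⁷ m.
At r₁: circular v_c1 = √(μ/r₁) = 2668 m/s; transfer-periapsis v_p = √[μ(2/r₁ − 1/a_t)] = 3612 m/s.
Δv₁ = v_p − v_c1 = 944.7 m/s.
= 0.9447 km/s.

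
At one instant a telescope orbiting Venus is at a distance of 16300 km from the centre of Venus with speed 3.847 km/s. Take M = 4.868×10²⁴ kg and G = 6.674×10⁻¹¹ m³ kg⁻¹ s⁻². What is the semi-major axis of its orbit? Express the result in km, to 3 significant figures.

a ≈ 13000 km

μ = GM = 6.674×10⁻¹¹ × 4.868×10²⁴ = 3.249×10¹⁴ m³/s².
r = 1.630×10⁷ m.
Vis-viva rearranged: 1/a = 2/r − v²/μ = 1.227×10⁻⁷ − 4.555×10⁻⁸ = 7.715×10⁻⁸ m⁻¹.
a = 1.296×10⁷ m = 12962 km.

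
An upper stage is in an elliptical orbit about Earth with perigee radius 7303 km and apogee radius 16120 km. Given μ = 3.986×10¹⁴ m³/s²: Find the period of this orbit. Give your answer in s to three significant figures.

Semi-major axis a = (r_p + r_a)/2 = (7303.0 + 16120)/2 = 11712 km = 1.171×10⁷ m.
By Kepler's third law T = 2π√(a³/μ) = 2π × 2.007×10³ = 1.261×10⁴ s.

T ≈ 12600 s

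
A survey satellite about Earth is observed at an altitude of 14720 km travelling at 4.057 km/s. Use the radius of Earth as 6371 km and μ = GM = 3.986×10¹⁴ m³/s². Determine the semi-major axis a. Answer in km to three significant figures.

r = 6371 + 14720 = 21091 km = 2.109×10⁷ m.
Specific orbital energy ε = v²/2 − μ/r = (4057)²/2 − 3.986×10¹⁴/2.109×10⁷ = -1.067×10⁷ J/kg.
Since ε = −μ/(2a), a = −μ/(2ε) = 1.868×10⁷ m = 18680 km.

a ≈ 18700 km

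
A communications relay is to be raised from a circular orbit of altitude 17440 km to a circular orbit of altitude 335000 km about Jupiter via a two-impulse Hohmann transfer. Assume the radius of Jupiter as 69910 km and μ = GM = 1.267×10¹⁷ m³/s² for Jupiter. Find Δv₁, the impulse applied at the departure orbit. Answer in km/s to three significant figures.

r₁ = 69910 + 17440 = 87350 km = 8.7350×10⁷ m.
r₂ = 69910 + 335000 = 404910 km = 4.0491×10⁸ m.
Transfer ellipse a_t = (r₁ + r₂)/2 = 2.461×10⁸ m.
At r₁: circular v_c1 = √(μ/r₁) = 38090 m/s; transfer-perijove v_p = √[μ(2/r₁ − 1/a_t)] = 48850 m/s.
Δv₁ = v_p − v_c1 = 10760 m/s.
= 10.76 km/s.

Δv ≈ 10.8 km/s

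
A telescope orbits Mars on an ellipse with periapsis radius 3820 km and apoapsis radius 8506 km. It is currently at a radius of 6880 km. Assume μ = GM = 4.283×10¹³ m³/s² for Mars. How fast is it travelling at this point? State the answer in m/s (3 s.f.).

v ≈ 2350 m/s

Semi-major axis a = (r_p + r_a)/2 = 6163.0 km = 6.163×10⁶ m.
Vis-viva: v² = μ(2/r − 1/a) = 4.283×10¹³ × (2.907×10⁻⁷ − 1.623×10⁻⁷) = 5.501×10⁶ m²/s².
v = 2345 m/s.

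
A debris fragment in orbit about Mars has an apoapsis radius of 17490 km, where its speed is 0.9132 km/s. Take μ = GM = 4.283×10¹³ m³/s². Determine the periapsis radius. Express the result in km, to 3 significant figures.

periapsis radius ≈ 3590 km

r_a = 1.749×10⁷ m.
Specific energy ε = v²/2 − μ/r = -2.032×10⁶ J/kg, so a = −μ/(2ε) = 1.054×10⁷ m.
The apsides satisfy r_p + r_a = 2a, so the periapsis radius is 2a − r_a = 3.589×10⁶ m = 3589.2 km.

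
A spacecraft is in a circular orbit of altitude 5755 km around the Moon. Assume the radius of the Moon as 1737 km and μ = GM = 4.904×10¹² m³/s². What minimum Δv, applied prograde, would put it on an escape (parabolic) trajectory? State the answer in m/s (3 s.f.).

Δv ≈ 335 m/s

r = 1737 + 5755 = 7492.0 km = 7.4920×10⁶ m.
Circular speed v_c = √(μ/r) = 809.1 m/s.
Escape speed v_esc = √(2μ/r) = √2 × v_c = 1144 m/s.
Δv = v_esc − v_c = 335.1 m/s.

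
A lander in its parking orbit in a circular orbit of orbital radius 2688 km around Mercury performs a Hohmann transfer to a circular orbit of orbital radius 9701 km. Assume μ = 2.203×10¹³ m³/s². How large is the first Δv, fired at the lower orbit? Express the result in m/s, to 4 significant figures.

r₁ = 2688 km = 2.688×10⁶ m.
r₂ = 9701 km = 9.701×10⁶ m.
Transfer ellipse a_t = (r₁ + r₂)/2 = 6.194×10⁶ m.
At r₁: circular v_c1 = √(μ/r₁) = 2863 m/s; transfer-periherm v_p = √[μ(2/r₁ − 1/a_t)] = 3583 m/s.
Δv₁ = v_p − v_c1 = 719.8 m/s.

Δv ≈ 719.8 m/s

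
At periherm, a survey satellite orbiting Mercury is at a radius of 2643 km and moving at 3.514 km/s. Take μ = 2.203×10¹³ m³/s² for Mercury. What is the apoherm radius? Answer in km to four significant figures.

apoherm radius ≈ 7551 km

r_p = 2.643×10⁶ m.
Specific energy ε = v²/2 − μ/r = -2.161×10⁶ J/kg, so a = −μ/(2ε) = 5.097×10⁶ m.
The apsides satisfy r_p + r_a = 2a, so the apoherm radius is 2a − r_p = 7.551×10⁶ m = 7550.8 km.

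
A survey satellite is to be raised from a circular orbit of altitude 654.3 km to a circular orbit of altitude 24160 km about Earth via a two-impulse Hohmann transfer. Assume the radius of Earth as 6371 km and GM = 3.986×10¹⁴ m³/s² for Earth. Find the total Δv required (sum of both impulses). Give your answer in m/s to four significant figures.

Δv_total ≈ 3475 m/s

r₁ = 6371 + 654.3 = 7025.3 km = 7.0253×10⁶ m.
r₂ = 6371 + 24160 = 30531 km = 3.0531×10⁷ m.
Transfer ellipse a_t = (r₁ + r₂)/2 = 1.878×10⁷ m.
At r₁: circular v_c1 = √(μ/r₁) = 7532 m/s; transfer-perigee v_p = √[μ(2/r₁ − 1/a_t)] = 9605 m/s.
Δv₁ = v_p − v_c1 = 2072 m/s.
At r₂: circular v_c2 = √(μ/r₂) = 3613 m/s; transfer-apogee v_a = √[μ(2/r₂ − 1/a_t)] = 2210 m/s.
Δv₂ = v_c2 − v_a = 1403 m/s.
Total Δv = Δv₁ + Δv₂ = 3475 m/s.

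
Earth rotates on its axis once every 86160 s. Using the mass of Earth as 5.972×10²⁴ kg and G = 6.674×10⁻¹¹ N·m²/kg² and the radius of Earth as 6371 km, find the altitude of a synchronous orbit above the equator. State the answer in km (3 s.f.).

μ = GM = 6.674×10⁻¹¹ × 5.972×10²⁴ = 3.986×10¹⁴ m³/s².
A synchronous orbit has period T, so by Kepler's third law a = (μT²/4π²)^(1/3).
μT²/4π² = 3.986×10¹⁴ × (8.616×10⁴)² / 39.48 = 7.495×10²² m³.
a = 4.216×10⁷ m = 42162 km.
Altitude h = a − R = 42162 − 6371 = 35791 km.

h_sync ≈ 35800 km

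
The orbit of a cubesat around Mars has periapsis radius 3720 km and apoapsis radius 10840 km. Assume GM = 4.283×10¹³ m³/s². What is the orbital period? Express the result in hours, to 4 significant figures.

T ≈ 5.238 hours

Semi-major axis a = (r_p + r_a)/2 = (3720.0 + 10840)/2 = 7280.0 km = 7.280×10⁶ m.
By Kepler's third law T = 2π√(a³/μ) = 2π × 3.001×10³ = 1.886×10⁴ s.
= 5.238 hours.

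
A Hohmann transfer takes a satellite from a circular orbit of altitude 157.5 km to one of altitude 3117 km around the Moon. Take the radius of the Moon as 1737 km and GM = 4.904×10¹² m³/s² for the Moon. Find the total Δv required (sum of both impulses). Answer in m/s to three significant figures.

r₁ = 1737 + 157.5 = 1894.5 km = 1.8945×10⁶ m.
r₂ = 1737 + 3117 = 4854.0 km = 4.8540×10⁶ m.
Transfer ellipse a_t = (r₁ + r₂)/2 = 3.374×10⁶ m.
At r₁: circular v_c1 = √(μ/r₁) = 1609 m/s; transfer-perilune v_p = √[μ(2/r₁ − 1/a_t)] = 1930 m/s.
Δv₁ = v_p − v_c1 = 320.8 m/s.
At r₂: circular v_c2 = √(μ/r₂) = 1005 m/s; transfer-apolune v_a = √[μ(2/r₂ − 1/a_t)] = 753.2 m/s.
Δv₂ = v_c2 − v_a = 252.0 m/s.
Total Δv = Δv₁ + Δv₂ = 572.8 m/s.

Δv_total ≈ 573 m/s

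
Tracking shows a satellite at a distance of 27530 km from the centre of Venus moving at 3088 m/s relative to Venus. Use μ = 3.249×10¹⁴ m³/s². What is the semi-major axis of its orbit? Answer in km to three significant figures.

r = 2.753×10⁷ m.
Vis-viva rearranged: 1/a = 2/r − v²/μ = 7.265×10⁻⁸ − 2.935×10⁻⁸ = 4.330×10⁻⁸ m⁻¹.
a = 2.310×10⁷ m = 23096 km.

a ≈ 23100 km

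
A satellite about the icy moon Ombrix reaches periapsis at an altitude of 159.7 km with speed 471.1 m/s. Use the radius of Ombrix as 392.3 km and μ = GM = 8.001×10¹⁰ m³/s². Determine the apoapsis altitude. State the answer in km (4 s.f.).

apoapsis altitude ≈ 1410 km

r_p = 392.3 + 159.7 = 552.00 km = 5.520×10⁵ m.
Specific energy ε = v²/2 − μ/r = -3.398×10⁴ J/kg, so a = −μ/(2ε) = 1.177×10⁶ m.
The apsides satisfy r_p + r_a = 2a, so the apoapsis radius is 2a − r_p = 1.803×10⁶ m = 1802.8 km.
Apoapsis altitude = 1802.8 − 392.3 = 1410.5 km.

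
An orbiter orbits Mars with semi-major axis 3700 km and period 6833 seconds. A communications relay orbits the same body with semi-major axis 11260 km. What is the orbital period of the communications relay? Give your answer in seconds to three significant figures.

T₂ ≈ 36300 seconds

Kepler's third law: T² ∝ a³, so T₂ = T₁ (a₂/a₁)^(3/2).
a₂/a₁ = 3.043, (a₂/a₁)^(3/2) = 5.309.
T₂ = 6833 × 5.309 = 36280 seconds.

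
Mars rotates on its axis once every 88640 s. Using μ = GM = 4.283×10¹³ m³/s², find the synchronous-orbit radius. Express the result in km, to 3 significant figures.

A synchronous orbit has period T, so by Kepler's third law a = (μT²/4π²)^(1/3).
μT²/4π² = 4.283×10¹³ × (8.864×10⁴)² / 39.48 = 8.524×10²¹ m³.
a = 2.043×10⁷ m = 20428 km.

r_sync ≈ 20400 km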